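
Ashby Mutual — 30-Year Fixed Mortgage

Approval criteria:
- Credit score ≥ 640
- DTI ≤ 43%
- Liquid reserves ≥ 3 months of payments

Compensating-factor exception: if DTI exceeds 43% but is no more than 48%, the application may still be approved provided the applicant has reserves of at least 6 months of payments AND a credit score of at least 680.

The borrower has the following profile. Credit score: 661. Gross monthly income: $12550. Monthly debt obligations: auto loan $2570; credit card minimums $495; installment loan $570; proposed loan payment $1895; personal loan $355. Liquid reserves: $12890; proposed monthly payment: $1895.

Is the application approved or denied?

Credit score 661 ≥ 640 (meets base)
Total debts = (2,570 + 495 + 570 + 1,895 + 355) = 5,885. DTI: 5,885 ÷ 12,550 = 46.9%, over the 43% base limit.
Reserves: 12,890 ÷ 1,895 = 6.8 months (meets 3-month minimum)
46.9% falls in the override range (43%–48%), so the compensating-factor test applies.
Override check — reserves: 6.8 mo (ok); score: 661 (below 680).
Compensating-factor requirement not fully met.

Denied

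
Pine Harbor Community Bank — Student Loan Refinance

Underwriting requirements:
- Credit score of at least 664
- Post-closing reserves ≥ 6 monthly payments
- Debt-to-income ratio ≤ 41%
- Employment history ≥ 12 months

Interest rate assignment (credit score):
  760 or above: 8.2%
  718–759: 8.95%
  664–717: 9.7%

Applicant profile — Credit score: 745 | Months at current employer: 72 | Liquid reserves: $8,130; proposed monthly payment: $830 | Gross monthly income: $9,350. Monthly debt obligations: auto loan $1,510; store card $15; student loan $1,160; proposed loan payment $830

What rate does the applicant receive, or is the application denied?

Credit score 745 ≥ 664 (meets minimum)
Reserves = 8,130/830 = 9.8 months ≥ 6
Employment 72 ≥ 12 months
Total monthly debts = (1,510 + 15 + 1,160 + 830) = 3,515. DTI: 3,515 ÷ 9,350 = 37.6%, within the 41% cap
All requirements met. Score 745 falls in the 718–759 tier → 8.95%.

Approved at 8.95%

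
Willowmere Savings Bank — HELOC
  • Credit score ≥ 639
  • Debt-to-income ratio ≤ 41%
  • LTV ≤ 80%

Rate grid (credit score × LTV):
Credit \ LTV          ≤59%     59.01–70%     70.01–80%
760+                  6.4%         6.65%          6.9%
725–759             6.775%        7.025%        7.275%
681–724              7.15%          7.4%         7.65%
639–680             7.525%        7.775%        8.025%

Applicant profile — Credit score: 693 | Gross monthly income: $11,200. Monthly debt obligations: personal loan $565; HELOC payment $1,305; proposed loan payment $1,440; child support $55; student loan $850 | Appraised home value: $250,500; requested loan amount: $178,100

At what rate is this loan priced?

Credit score 693 ≥ 639; Total monthly debts = (565 + 1,305 + 1,440 + 55 + 850) = 4,215. DTI: 4,215 ÷ 11,200 = 37.6%, within the 41% cap
Loan-to-value = 178,100/250,500 = 71.1% — pass (80% max)
Row: 693 falls in 681–724. Column: 71.1% falls in 70.01–80%. Rate = 7.65%.

7.65%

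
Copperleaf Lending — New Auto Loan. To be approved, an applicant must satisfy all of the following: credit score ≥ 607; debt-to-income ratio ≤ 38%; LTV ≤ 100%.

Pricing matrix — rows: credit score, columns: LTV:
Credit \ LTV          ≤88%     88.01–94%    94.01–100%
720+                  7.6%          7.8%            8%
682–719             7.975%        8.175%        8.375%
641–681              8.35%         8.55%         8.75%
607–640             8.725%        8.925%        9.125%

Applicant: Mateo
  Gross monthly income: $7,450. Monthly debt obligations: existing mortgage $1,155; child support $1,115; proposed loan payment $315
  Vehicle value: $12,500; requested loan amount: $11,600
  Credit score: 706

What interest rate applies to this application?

8.175%

Credit score 706 ≥ 607; Total monthly debts = (1,155 + 1,115 + 315) = 2,585. DTI = 2,585/7,450 = 34.7% ≤ 38%
LTV: 11,600 ÷ 12,500 = 92.8%, within 100% cap
Score 706 is in the 682–719 band; LTV 92.8% is in the 88.01–94% band → 8.175%.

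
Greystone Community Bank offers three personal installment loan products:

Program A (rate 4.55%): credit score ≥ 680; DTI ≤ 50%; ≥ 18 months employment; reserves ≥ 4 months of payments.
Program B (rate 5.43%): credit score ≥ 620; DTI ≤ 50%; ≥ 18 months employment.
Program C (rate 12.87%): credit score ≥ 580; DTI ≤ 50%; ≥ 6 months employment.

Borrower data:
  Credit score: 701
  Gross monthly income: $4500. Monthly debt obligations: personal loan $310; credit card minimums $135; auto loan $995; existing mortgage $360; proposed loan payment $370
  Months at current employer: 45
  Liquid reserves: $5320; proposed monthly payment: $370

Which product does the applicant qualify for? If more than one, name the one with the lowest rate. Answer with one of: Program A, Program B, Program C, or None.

Program A

Total debts = (310 + 135 + 995 + 360 + 370) = 2,170; DTI = 2,170/4,500 = 48.2%.
Reserves = 5,320/370 = 14.4 months.
Program A: score 701 ≥ 680; DTI 48.2% ≤ 50%; employment 45 ≥ 18 mo; reserves 14.4 ≥ 4 mo → qualifies.
Program B: score 701 ≥ 620; DTI 48.2% ≤ 50%; employment 45 ≥ 18 mo → qualifies.
Program C: score 701 ≥ 580; DTI 48.2% ≤ 50%; employment 45 ≥ 6 mo → qualifies.
Qualifying: Program A, Program B, Program C. Lowest rate is 4.55% → Program A.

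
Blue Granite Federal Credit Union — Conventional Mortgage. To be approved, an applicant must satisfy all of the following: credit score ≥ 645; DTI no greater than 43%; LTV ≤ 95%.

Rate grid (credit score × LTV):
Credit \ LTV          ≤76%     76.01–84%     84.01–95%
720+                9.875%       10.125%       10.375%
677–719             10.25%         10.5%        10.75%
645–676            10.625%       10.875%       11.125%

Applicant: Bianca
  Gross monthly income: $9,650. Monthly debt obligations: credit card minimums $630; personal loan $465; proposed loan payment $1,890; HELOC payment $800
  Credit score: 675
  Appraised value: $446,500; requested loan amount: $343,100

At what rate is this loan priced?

10.875%

Credit score 675 ≥ 645; Total monthly debts = (630 + 465 + 1,890 + 800) = 3,785. DTI = 3,785/9,650 = 39.2% ≤ 43%
LTV = 343,100/446,500 = 76.8% ≤ 95%
Row: 675 falls in 645–676. Column: 76.8% falls in 76.01–84%. Rate = 10.875%.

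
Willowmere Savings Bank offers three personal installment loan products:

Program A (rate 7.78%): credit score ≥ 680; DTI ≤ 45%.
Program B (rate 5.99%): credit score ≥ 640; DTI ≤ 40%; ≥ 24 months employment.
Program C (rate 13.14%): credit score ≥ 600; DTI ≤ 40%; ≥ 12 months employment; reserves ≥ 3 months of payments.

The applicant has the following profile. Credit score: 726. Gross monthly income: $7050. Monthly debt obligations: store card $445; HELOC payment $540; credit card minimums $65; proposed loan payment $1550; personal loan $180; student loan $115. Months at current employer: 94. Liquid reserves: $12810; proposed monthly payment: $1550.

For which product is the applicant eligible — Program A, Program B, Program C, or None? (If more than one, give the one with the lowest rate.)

Total debts = (445 + 540 + 65 + 1,550 + 180 + 115) = 2,895; DTI = 2,895/7,050 = 41.1%.
Reserves = 12,810/1,550 = 8.3 months.
Program A: score 726 ≥ 680; DTI 41.1% ≤ 45% → qualifies.
Program B: score 726 ≥ 640; DTI 41.1% > 40%; employment 94 ≥ 24 mo → does not qualify.
Program C: score 726 ≥ 600; DTI 41.1% > 40%; employment 94 ≥ 12 mo; reserves 8.3 ≥ 3 mo → does not qualify.

Program A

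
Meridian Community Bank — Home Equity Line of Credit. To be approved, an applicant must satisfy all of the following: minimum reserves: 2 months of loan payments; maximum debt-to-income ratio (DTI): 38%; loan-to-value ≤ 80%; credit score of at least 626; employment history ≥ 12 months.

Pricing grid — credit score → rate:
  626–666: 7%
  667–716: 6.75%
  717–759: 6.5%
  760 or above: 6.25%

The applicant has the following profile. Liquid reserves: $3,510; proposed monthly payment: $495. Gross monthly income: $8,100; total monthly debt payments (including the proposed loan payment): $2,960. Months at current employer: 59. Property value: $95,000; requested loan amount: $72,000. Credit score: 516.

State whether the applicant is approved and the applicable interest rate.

Denied

Credit score 516 < 626 (below minimum)
Employment 59 ≥ 12 months
LTV = 72,000/95,000 = 75.8% ≤ 80%
DTI = 2,960/8,100 = 36.5% ≤ 38%
Reserves = 3,510/495 = 7.1 months ≥ 2
Not all requirements met → denied.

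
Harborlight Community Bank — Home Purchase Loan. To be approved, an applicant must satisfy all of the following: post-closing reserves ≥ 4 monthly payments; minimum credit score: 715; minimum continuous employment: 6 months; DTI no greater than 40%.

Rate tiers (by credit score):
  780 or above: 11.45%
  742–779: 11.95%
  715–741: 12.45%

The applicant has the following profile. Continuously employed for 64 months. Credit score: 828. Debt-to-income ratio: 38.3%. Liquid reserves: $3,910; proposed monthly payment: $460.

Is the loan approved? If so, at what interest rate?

Approved at 11.45%

Credit score 828 ≥ 715 (meets minimum)
Employment 64 ≥ 6 months
DTI 38.3% is within the 40% limit
Reserves = 3,910/460 = 8.5 months ≥ 4
All requirements met. Score 828 falls in the 780 or above tier → 11.45%.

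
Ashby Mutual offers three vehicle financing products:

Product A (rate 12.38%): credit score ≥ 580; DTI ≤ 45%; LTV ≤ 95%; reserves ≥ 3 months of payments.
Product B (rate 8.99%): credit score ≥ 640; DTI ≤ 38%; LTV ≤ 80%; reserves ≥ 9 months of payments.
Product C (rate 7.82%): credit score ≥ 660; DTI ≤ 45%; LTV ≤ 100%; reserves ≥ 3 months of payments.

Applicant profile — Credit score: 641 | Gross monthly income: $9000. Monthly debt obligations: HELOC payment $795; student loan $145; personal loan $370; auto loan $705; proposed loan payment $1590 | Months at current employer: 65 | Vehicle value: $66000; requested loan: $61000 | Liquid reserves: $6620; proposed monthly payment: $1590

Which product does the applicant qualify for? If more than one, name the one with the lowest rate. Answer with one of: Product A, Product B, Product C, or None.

Product A

Total debts = (795 + 145 + 370 + 705 + 1,590) = 3,605; DTI = 3,605/9,000 = 40.1%.
LTV = 61,000/66,000 = 92.4%.
Reserves = 6,620/1,590 = 4.2 months.
Product A: score 641 ≥ 580; DTI 40.1% ≤ 45%; LTV 92.4% ≤ 95%; reserves 4.2 ≥ 3 mo → qualifies.
Product B: score 641 ≥ 640; DTI 40.1% > 38%; LTV 92.4% > 80%; reserves 4.2 < 9 mo → does not qualify.
Product C: score 641 < 660; DTI 40.1% ≤ 45%; LTV 92.4% ≤ 100%; reserves 4.2 ≥ 3 mo → does not qualify.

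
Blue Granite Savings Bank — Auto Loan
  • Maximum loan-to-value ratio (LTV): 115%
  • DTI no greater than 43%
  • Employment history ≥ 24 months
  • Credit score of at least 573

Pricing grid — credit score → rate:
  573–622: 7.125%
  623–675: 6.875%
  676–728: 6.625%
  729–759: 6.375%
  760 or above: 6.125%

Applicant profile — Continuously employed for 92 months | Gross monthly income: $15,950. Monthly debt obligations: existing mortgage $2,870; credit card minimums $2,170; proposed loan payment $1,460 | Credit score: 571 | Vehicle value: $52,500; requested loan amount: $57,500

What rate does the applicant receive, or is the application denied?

Denied

Credit score 571 < 573 (below minimum)
Employment 92 ≥ 24 months
LTV = 57,500/52,500 = 109.5% ≤ 115%
Total monthly debts = (2,870 + 2,170 + 1,460) = 6,500. DTI: 6,500 ÷ 15,950 = 40.8%, within the 43% cap
Not all requirements met → denied.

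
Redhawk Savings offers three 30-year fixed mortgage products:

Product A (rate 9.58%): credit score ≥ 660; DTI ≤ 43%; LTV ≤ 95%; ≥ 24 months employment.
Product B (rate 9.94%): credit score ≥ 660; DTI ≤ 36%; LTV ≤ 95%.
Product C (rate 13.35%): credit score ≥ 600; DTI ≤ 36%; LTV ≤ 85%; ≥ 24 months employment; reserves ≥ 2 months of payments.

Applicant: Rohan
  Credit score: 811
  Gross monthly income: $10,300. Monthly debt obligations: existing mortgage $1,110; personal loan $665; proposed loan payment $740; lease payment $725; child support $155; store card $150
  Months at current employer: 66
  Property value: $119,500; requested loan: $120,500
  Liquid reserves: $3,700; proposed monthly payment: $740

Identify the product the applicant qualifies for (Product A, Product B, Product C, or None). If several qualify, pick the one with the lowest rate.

None

Total debts = (1,110 + 665 + 740 + 725 + 155 + 150) = 3,545; DTI = 3,545/10,300 = 34.4%.
LTV = 120,500/119,500 = 100.8%.
Reserves = 3,700/740 = 5.0 months.
Product A: score 811 ≥ 660; DTI 34.4% ≤ 43%; LTV 100.8% > 95%; employment 66 ≥ 24 mo → does not qualify.
Product B: score 811 ≥ 660; DTI 34.4% ≤ 36%; LTV 100.8% > 95% → does not qualify.
Product C: score 811 ≥ 600; DTI 34.4% ≤ 36%; LTV 100.8% > 85%; employment 66 ≥ 24 mo; reserves 5.0 ≥ 2 mo → does not qualify.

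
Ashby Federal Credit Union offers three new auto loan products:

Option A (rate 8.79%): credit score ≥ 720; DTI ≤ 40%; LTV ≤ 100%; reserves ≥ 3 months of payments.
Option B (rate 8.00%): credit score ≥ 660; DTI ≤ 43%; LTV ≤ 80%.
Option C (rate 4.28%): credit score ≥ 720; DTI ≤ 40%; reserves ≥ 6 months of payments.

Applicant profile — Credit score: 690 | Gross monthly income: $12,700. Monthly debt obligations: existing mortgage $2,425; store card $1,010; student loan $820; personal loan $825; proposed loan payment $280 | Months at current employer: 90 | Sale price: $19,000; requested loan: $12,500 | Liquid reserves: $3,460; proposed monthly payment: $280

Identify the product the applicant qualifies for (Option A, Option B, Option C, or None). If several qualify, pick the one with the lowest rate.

Option B

Total debts = (2,425 + 1,010 + 820 + 825 + 280) = 5,360; DTI = 5,360/12,700 = 42.2%.
LTV = 12,500/19,000 = 65.8%.
Reserves = 3,460/280 = 12.4 months.
Option A: score 690 < 720; DTI 42.2% > 40%; LTV 65.8% ≤ 100%; reserves 12.4 ≥ 3 mo → does not qualify.
Option B: score 690 ≥ 660; DTI 42.2% ≤ 43%; LTV 65.8% ≤ 80% → qualifies.
Option C: score 690 < 720; DTI 42.2% > 40%; reserves 12.4 ≥ 6 mo → does not qualify.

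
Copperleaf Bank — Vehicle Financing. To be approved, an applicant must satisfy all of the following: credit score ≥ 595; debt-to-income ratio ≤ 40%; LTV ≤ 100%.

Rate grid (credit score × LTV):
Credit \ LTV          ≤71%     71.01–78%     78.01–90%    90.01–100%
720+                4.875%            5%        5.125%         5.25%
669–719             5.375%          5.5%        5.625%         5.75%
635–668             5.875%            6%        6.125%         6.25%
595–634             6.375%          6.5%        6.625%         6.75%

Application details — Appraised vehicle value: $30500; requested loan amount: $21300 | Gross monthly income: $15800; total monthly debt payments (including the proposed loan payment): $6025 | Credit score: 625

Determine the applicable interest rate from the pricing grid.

Credit score 625 ≥ 595; DTI = 6,025/15,800 = 38.1% ≤ 40%
LTV = 21,300/30,500 = 69.8% ≤ 100%
Row: 625 falls in 595–634. Column: 69.8% falls in ≤71%. Rate = 6.375%.

6.375%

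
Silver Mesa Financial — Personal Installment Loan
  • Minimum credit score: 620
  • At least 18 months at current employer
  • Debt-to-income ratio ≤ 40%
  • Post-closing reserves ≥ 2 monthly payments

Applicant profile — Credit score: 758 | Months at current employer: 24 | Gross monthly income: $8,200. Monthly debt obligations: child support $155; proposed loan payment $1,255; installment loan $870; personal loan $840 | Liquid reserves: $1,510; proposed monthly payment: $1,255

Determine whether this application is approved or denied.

Denied

Credit score 758 ≥ 620 (meets)
Employment 24 ≥ 18 months
Total monthly debts = (155 + 1,255 + 870 + 840) = 3,120. DTI = 3,120/8,200 = 38% ≤ 40%
Liquid reserves cover 1,510/1,255 = 1.2 months — < 2 required
Fails on reserves.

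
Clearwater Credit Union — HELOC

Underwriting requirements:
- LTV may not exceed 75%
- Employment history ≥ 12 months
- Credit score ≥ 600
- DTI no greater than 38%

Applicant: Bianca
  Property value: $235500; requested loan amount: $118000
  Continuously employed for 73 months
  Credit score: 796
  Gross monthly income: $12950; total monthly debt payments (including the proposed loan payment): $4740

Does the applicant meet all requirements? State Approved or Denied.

Approved

Loan-to-value = 118,000/235,500 = 50.1% — pass (75% max)
Employment 73 ≥ 12 months
Credit score 796 ≥ 600 (meets)
DTI = 4,740/12,950 = 36.6% ≤ 38%
All criteria satisfied.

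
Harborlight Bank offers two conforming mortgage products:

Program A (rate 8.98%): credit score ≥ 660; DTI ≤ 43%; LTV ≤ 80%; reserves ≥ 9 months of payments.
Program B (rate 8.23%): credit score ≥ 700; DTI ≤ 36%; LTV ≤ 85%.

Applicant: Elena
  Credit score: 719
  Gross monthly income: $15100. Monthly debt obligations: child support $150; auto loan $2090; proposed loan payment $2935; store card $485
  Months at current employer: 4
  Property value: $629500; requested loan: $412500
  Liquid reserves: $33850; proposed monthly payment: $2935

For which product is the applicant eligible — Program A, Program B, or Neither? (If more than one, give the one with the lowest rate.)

Program A

Total debts = (150 + 2,090 + 2,935 + 485) = 5,660; DTI = 5,660/15,100 = 37.5%.
LTV = 412,500/629,500 = 65.5%.
Reserves = 33,850/2,935 = 11.5 months.
Program A: score 719 ≥ 660; DTI 37.5% ≤ 43%; LTV 65.5% ≤ 80%; reserves 11.5 ≥ 9 mo → qualifies.
Program B: score 719 ≥ 700; DTI 37.5% > 36%; LTV 65.5% ≤ 85% → does not qualify.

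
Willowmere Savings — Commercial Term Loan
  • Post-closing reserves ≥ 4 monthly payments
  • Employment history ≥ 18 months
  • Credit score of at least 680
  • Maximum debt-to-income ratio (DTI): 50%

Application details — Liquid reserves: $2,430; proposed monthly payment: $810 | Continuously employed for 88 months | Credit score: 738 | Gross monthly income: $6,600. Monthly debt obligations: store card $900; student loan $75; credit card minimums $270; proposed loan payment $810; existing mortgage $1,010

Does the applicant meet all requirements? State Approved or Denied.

Denied

Reserves: 2,430 ÷ 810 = 3.0 months (below 4-month minimum)
Employment 88 ≥ 18 months
Credit score 738 ≥ 680 (meets)
Total monthly debts = (900 + 75 + 270 + 810 + 1,010) = 3,065. Debt-to-income = 3,065/6,600 = 46.4% — meets 50% limit
Fails on reserves.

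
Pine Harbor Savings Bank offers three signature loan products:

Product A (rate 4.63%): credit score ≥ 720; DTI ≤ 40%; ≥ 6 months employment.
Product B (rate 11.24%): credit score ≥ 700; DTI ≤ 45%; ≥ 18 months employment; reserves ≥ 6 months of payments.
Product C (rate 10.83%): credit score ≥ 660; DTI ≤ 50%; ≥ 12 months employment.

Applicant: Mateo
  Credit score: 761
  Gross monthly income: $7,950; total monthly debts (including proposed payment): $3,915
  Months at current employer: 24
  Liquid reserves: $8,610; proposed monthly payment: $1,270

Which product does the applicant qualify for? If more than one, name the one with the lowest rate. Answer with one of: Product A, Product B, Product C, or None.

DTI = 3,915/7,950 = 49.2%.
Reserves = 8,610/1,270 = 6.8 months.
Product A: score 761 ≥ 720; DTI 49.2% > 40%; employment 24 ≥ 6 mo → does not qualify.
Product B: score 761 ≥ 700; DTI 49.2% > 45%; employment 24 ≥ 18 mo; reserves 6.8 ≥ 6 mo → does not qualify.
Product C: score 761 ≥ 660; DTI 49.2% ≤ 50%; employment 24 ≥ 12 mo → qualifies.

Product C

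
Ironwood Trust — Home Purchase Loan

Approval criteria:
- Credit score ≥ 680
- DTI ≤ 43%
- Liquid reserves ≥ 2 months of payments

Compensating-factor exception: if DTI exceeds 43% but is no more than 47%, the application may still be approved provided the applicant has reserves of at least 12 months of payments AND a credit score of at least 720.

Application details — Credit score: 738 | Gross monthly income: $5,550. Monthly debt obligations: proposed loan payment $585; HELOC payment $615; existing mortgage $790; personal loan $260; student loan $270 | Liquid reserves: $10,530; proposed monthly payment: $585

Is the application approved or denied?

Credit score 738 ≥ 680 (meets base)
Total debts = (585 + 615 + 790 + 260 + 270) = 2,520. DTI = 2,520/5,550 = 45.4% > 43% — standard DTI limit exceeded.
Liquid reserves cover 10,530/585 = 18.0 months — ≥ 2 required
45.4% falls in the override range (43%–47%), so the compensating-factor test applies.
Reserves 18.0 ≥ 12 months; credit score 738 ≥ 720.
Both override conditions satisfied; DTI exception granted.

Approved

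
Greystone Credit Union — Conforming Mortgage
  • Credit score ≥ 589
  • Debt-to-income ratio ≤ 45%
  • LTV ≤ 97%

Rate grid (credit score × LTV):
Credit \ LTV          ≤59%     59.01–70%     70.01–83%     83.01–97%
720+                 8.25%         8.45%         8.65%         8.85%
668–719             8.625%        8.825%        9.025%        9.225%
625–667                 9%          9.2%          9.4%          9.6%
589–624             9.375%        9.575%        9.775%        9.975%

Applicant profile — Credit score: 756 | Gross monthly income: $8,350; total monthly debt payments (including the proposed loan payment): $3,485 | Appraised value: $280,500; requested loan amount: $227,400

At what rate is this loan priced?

Credit score 756 ≥ 589; DTI = 3,485/8,350 = 41.7% ≤ 45%
Loan-to-value = 227,400/280,500 = 81.1% — pass (97% max)
Score 756 is in the 720+ band; LTV 81.1% is in the 70.01–83% band → 8.65%.

8.65%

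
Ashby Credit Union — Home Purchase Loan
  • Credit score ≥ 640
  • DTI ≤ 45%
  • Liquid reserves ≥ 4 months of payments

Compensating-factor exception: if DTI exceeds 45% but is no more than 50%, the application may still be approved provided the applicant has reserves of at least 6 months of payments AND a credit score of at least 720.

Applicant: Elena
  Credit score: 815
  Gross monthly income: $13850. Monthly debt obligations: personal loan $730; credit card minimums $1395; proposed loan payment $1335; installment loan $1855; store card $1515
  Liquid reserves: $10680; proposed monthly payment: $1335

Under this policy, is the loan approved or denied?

Credit score 815 ≥ 640 (meets base)
Total debts = (730 + 1,395 + 1,335 + 1,855 + 1,515) = 6,830. DTI: 6,830 ÷ 13,850 = 49.3%, over the 45% base limit.
Reserves: 10,680 ÷ 1,335 = 8.0 months (meets 4-month minimum)
DTI 49.3% is within the 45%–50% exception band; checking compensating factors.
Override check — reserves: 8.0 mo (ok); score: 815 (ok).
Both compensating conditions met → exception applies.

Approved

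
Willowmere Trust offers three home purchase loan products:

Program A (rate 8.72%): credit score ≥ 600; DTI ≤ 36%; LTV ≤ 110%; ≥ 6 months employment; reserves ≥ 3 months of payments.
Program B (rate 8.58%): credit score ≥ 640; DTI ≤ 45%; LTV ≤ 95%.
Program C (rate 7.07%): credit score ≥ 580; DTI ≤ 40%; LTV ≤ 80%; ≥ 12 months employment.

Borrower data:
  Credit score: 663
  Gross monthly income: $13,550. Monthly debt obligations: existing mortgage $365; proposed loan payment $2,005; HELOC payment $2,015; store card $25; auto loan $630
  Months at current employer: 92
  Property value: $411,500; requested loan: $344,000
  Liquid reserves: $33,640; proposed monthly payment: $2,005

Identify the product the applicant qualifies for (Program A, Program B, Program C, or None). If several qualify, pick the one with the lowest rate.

Program B

Total debts = (365 + 2,005 + 2,015 + 25 + 630) = 5,040; DTI = 5,040/13,550 = 37.2%.
LTV = 344,000/411,500 = 83.6%.
Reserves = 33,640/2,005 = 16.8 months.
Program A: score 663 ≥ 600; DTI 37.2% > 36%; LTV 83.6% ≤ 110%; employment 92 ≥ 6 mo; reserves 16.8 ≥ 3 mo → does not qualify.
Program B: score 663 ≥ 640; DTI 37.2% ≤ 45%; LTV 83.6% ≤ 95% → qualifies.
Program C: score 663 ≥ 580; DTI 37.2% ≤ 40%; LTV 83.6% > 80%; employment 92 ≥ 12 mo → does not qualify.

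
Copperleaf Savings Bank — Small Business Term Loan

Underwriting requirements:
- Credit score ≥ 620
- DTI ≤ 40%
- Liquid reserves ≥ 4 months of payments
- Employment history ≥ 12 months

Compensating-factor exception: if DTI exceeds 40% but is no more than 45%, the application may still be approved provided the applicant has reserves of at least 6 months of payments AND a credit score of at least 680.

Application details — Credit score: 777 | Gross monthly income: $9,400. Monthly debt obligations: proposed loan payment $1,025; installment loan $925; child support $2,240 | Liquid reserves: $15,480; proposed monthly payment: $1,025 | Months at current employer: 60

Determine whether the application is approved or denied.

Approved

Credit score 777 ≥ 620 (meets base)
Total debts = (1,025 + 925 + 2,240) = 4,190. DTI = 4,190/9,400 = 44.6% > 40% — standard DTI limit exceeded.
Reserves = 15,480/1,025 = 15.1 months ≥ 4
Employment 60 ≥ 12 months
DTI 44.6% is within the 40%–45% exception band; checking compensating factors.
Reserves 15.1 ≥ 6 months; credit score 777 ≥ 680.
Both compensating conditions met → exception applies.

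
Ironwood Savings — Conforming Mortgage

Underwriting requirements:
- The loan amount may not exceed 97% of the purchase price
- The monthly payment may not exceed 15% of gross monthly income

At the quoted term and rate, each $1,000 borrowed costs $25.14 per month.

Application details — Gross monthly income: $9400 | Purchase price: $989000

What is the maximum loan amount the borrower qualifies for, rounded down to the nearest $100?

Payment cap: 15% × $9,400 = $1,410/month.
At $25.14 per $1,000, that supports 1,410/25.14 × 1,000 ≈ $56,085 → $56,000.
LTV cap: 97% × $989,000 = $959,330 → $959,300.
Binding constraint: payment-to-income.

$56,000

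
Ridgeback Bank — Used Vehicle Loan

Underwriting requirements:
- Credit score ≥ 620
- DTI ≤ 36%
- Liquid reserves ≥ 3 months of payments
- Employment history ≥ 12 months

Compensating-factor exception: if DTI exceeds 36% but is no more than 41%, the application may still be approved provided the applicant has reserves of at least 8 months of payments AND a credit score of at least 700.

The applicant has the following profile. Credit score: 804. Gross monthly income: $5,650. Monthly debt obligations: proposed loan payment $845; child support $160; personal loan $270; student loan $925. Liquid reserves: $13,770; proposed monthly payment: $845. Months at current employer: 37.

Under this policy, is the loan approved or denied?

Approved

Credit score 804 ≥ 620 (meets base)
Total debts = (845 + 160 + 270 + 925) = 2,200. DTI = 2,200/5,650 = 38.9% > 36% — standard DTI limit exceeded.
Reserves = 13,770/845 = 16.3 months ≥ 3
Employment 37 ≥ 12 months
DTI 38.9% is within the 36%–41% exception band; checking compensating factors.
Reserves 16.3 ≥ 8 months; credit score 804 ≥ 700.
Both override conditions satisfied; DTI exception granted.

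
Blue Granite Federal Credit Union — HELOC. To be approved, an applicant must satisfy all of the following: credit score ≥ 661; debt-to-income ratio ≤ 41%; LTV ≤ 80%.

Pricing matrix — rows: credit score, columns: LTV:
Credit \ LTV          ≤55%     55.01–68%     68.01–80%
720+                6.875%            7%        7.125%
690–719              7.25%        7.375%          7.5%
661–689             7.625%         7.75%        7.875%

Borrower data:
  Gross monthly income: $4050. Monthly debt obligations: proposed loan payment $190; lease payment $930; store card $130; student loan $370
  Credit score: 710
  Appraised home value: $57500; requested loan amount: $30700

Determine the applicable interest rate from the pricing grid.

Credit score 710 ≥ 661; Total monthly debts = (190 + 930 + 130 + 370) = 1,620. DTI = 1,620/4,050 = 40% ≤ 41%
LTV = 30,700/57,500 = 53.4% ≤ 80%
Row: 710 falls in 690–719. Column: 53.4% falls in ≤55%. Rate = 7.25%.

7.25%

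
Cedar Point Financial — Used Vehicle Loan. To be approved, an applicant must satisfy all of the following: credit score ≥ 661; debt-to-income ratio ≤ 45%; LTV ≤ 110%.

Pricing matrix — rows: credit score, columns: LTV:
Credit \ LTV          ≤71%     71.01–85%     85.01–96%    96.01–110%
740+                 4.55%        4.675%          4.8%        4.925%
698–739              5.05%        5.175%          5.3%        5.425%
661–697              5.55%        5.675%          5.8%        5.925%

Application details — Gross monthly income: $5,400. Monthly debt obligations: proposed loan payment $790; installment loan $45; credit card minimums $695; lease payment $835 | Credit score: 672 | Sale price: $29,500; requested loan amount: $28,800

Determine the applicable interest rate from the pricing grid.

5.925%

Credit score 672 ≥ 661; Total monthly debts = (790 + 45 + 695 + 835) = 2,365. DTI = 2,365/5,400 = 43.8% ≤ 45%
Loan-to-value = 28,800/29,500 = 97.6% — pass (110% max)
Credit 672 → row 661–697; LTV 97.6% → column 96.01–110%. Grid cell → 5.925%.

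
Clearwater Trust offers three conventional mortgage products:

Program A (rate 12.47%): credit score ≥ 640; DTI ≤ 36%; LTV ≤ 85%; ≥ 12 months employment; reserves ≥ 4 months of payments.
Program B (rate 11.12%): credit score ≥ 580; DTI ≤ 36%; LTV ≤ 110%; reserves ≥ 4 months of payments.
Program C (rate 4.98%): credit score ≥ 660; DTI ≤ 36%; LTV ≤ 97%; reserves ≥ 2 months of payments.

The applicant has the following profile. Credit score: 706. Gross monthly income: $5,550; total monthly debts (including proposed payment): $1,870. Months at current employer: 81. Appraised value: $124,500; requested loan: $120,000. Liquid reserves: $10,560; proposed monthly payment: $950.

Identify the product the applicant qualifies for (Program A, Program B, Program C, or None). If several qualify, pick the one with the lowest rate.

DTI = 1,870/5,550 = 33.7%.
LTV = 120,000/124,500 = 96.4%.
Reserves = 10,560/950 = 11.1 months.
Program A: score 706 ≥ 640; DTI 33.7% ≤ 36%; LTV 96.4% > 85%; employment 81 ≥ 12 mo; reserves 11.1 ≥ 4 mo → does not qualify.
Program B: score 706 ≥ 580; DTI 33.7% ≤ 36%; LTV 96.4% ≤ 110%; reserves 11.1 ≥ 4 mo → qualifies.
Program C: score 706 ≥ 660; DTI 33.7% ≤ 36%; LTV 96.4% ≤ 97%; reserves 11.1 ≥ 2 mo → qualifies.
Qualifying: Program B, Program C. Lowest rate is 4.98% → Program C.

Program C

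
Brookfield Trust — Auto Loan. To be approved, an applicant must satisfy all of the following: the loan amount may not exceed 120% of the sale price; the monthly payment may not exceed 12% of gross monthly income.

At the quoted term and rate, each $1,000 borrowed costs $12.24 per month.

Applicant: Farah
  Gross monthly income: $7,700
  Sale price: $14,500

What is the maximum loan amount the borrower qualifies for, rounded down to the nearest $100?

Payment cap: 12% × $7,700 = $924/month.
At $12.24 per $1,000, that supports 924/12.24 × 1,000 ≈ $75,490 → $75,400.
LTV cap: 120% × $14,500 = $17,400 → $17,400.
Binding constraint: loan-to-value.

$17,400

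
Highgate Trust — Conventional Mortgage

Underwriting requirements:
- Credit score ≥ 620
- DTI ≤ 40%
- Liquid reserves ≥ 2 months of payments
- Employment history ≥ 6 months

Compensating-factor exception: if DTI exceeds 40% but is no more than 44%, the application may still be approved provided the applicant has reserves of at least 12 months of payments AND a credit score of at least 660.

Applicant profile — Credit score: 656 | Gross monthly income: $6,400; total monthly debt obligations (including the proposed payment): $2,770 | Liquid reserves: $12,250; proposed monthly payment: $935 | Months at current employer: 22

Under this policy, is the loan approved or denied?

Denied

Credit score 656 ≥ 620 (meets base)
DTI = 2,770/6,400 = 43.3% > 40% — standard DTI limit exceeded.
Liquid reserves cover 12,250/935 = 13.1 months — ≥ 2 required
Employment 22 ≥ 6 months
DTI 43.3% is within the 40%–44% exception band; checking compensating factors.
Reserves 13.1 ≥ 12 months; credit score 656 < 660.
Override conditions not both satisfied; exception does not apply.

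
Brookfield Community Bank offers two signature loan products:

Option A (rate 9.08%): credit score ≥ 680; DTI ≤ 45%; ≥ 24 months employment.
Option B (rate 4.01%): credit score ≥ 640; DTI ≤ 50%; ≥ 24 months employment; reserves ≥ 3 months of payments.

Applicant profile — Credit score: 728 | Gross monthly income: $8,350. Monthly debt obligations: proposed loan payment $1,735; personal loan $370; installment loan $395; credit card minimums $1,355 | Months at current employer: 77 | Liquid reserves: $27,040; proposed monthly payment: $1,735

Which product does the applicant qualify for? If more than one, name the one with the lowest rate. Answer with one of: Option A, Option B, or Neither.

Total debts = (1,735 + 370 + 395 + 1,355) = 3,855; DTI = 3,855/8,350 = 46.2%.
Reserves = 27,040/1,735 = 15.6 months.
Option A: score 728 ≥ 680; DTI 46.2% > 45%; employment 77 ≥ 24 mo → does not qualify.
Option B: score 728 ≥ 640; DTI 46.2% ≤ 50%; employment 77 ≥ 24 mo; reserves 15.6 ≥ 3 mo → qualifies.

Option B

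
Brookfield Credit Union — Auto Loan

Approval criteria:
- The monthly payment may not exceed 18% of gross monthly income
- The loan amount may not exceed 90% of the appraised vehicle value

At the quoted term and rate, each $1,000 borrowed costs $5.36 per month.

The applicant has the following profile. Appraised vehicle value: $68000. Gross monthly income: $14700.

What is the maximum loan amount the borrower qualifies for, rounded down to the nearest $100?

$61,200

Payment cap: 18% × $14,700 = $2,646/month.
At $5.36 per $1,000, that supports 2,646/5.36 × 1,000 ≈ $493,656 → $493,600.
LTV cap: 90% × $68,000 = $61,200 → $61,200.
Binding constraint: loan-to-value.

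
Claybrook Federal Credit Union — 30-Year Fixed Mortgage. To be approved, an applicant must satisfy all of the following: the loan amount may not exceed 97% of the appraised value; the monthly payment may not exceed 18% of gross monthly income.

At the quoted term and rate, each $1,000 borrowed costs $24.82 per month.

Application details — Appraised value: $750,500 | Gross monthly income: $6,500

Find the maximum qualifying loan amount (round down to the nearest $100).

$47,100

Payment cap: 18% × $6,500 = $1,170/month.
At $24.82 per $1,000, that supports 1,170/24.82 × 1,000 ≈ $47,139 → $47,100.
LTV cap: 97% × $750,500 = $727,985 → $727,900.
Binding constraint: payment-to-income.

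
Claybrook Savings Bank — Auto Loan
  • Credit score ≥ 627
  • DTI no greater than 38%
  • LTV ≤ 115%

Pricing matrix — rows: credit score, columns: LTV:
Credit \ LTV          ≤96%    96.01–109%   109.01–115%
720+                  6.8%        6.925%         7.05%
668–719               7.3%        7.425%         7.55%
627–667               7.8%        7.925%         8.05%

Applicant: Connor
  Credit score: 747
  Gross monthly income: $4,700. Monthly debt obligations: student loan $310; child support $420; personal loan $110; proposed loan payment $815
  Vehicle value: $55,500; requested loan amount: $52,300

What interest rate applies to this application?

Credit score 747 ≥ 627; Total monthly debts = (310 + 420 + 110 + 815) = 1,655. DTI = 1,655/4,700 = 35.2% ≤ 38%
LTV: 52,300 ÷ 55,500 = 94.2%, within 115% cap
Score 747 is in the 720+ band; LTV 94.2% is in the ≤96% band → 6.8%.

6.8%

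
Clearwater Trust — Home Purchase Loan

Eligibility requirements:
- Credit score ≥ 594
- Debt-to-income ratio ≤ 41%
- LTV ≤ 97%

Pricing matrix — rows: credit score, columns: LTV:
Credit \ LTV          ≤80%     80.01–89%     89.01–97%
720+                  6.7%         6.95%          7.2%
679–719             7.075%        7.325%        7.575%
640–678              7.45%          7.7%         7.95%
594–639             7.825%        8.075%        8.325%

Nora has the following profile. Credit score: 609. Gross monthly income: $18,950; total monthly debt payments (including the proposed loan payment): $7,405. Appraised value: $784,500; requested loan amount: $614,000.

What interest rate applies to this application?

Credit score 609 ≥ 594; DTI = 7,405/18,950 = 39.1% ≤ 41%
LTV = 614,000/784,500 = 78.3% ≤ 97%
Row: 609 falls in 594–639. Column: 78.3% falls in ≤80%. Rate = 7.825%.

7.825%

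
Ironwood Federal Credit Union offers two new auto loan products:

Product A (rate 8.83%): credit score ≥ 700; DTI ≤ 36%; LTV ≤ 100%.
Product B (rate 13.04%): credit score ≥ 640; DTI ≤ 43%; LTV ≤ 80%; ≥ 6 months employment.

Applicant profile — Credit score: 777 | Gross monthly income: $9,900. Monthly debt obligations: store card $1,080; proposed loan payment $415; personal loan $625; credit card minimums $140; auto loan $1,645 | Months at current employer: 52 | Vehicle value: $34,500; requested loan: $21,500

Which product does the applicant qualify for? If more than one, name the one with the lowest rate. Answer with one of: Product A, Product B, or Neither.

Total debts = (1,080 + 415 + 625 + 140 + 1,645) = 3,905; DTI = 3,905/9,900 = 39.4%.
LTV = 21,500/34,500 = 62.3%.
Product A: score 777 ≥ 700; DTI 39.4% > 36%; LTV 62.3% ≤ 100% → does not qualify.
Product B: score 777 ≥ 640; DTI 39.4% ≤ 43%; LTV 62.3% ≤ 80%; employment 52 ≥ 6 mo → qualifies.

Product B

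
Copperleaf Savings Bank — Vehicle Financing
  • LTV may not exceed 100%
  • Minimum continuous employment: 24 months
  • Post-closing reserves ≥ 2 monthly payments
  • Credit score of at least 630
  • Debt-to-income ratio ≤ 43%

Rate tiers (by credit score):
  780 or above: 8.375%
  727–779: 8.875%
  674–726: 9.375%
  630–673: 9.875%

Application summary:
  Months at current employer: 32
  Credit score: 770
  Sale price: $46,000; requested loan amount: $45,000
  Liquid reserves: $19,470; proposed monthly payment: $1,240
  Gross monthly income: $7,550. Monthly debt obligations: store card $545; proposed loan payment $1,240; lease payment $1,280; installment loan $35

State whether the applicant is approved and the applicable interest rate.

Credit score 770 ≥ 630 (meets minimum)
Employment 32 ≥ 24 months
Loan-to-value = 45,000/46,000 = 97.8% — pass (100% max)
Total monthly debts = (545 + 1,240 + 1,280 + 35) = 3,100. DTI: 3,100 ÷ 7,550 = 41.1%, within the 43% cap
Liquid reserves cover 19,470/1,240 = 15.7 months — ≥ 2 required
All requirements met. Score 770 falls in the 727–779 tier → 8.875%.

Approved at 8.875%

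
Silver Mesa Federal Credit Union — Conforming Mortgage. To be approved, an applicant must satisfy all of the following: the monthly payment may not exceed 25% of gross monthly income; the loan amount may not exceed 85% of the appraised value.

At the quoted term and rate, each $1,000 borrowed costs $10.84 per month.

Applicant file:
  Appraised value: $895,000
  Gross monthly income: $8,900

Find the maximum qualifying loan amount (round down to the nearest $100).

$205,200

Payment cap: 25% × $8,900 = $2,225/month.
At $10.84 per $1,000, that supports 2,225/10.84 × 1,000 ≈ $205,258 → $205,200.
LTV cap: 85% × $895,000 = $760,750 → $760,700.
Binding constraint: payment-to-income.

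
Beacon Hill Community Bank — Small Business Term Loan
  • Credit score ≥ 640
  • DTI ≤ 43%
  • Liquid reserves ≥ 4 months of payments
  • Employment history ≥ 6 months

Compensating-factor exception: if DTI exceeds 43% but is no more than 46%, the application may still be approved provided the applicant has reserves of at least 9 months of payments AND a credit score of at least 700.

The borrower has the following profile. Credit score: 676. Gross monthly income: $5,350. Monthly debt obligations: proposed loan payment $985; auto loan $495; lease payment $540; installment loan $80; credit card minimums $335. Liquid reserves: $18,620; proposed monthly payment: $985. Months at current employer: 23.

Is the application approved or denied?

Credit score 676 ≥ 640 (meets base)
Total debts = (985 + 495 + 540 + 80 + 335) = 2,435. DTI: 2,435 ÷ 5,350 = 45.5%, over the 43% base limit.
Liquid reserves cover 18,620/985 = 18.9 months — ≥ 4 required
Employment 23 ≥ 6 months
DTI 45.5% is within the 43%–46% exception band; checking compensating factors.
Reserves 18.9 ≥ 9 months; credit score 676 < 700.
Compensating-factor requirement not fully met.

Denied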